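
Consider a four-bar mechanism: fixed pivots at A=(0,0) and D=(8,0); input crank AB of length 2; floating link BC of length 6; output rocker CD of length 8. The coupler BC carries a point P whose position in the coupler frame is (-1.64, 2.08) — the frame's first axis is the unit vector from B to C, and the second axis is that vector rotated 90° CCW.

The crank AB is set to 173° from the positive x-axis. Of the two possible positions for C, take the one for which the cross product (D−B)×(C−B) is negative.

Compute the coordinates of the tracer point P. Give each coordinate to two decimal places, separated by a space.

-1.24 2.79

A=(0,0), D=(8.00,0)
B = A + 2.00·(cos173°, sin173°) = (-1.9851, 0.2437)
|BD| = 9.9881
circle(B,6.00) ∩ circle(D,8.00): a=3.5924, h=4.8057
  candidates: C₊=(1.7235,4.9604) cross=48.000; C₋=(1.4889,-4.6482) cross=-48.000
  mode - wants cross < 0 → take C=(1.4889,-4.6482) (cross=-48.000)
ex = (C−B)/|BC| = (0.5790,-0.8153); ey = (0.8153,0.5790)
P = B + -1.64·ex + 2.08·ey = (-1.2388,2.7852)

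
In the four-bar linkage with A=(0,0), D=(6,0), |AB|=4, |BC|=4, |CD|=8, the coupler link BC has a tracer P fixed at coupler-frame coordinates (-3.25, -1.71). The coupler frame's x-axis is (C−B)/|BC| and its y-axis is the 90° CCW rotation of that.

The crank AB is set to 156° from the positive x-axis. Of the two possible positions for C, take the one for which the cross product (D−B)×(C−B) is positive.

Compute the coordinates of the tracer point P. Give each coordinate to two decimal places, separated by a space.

-4.88 -1.84

A=(0,0), D=(6.00,0)
B = A + 4.00·(cos156°, sin156°) = (-3.6542, 1.6269)
|BD| = 9.7903
circle(B,4.00) ∩ circle(D,8.00): a=2.4438, h=3.1667
  candidates: C₊=(-0.7182,4.3435) cross=31.003; C₋=(-1.7707,-1.9018) cross=-31.003
  mode + wants cross > 0 → take C=(-0.7182,4.3435) (cross=31.003)
ex = (C−B)/|BC| = (0.7340,0.6791); ey = (-0.6791,0.7340)
P = B + -3.25·ex + -1.71·ey = (-4.8784,-1.8354)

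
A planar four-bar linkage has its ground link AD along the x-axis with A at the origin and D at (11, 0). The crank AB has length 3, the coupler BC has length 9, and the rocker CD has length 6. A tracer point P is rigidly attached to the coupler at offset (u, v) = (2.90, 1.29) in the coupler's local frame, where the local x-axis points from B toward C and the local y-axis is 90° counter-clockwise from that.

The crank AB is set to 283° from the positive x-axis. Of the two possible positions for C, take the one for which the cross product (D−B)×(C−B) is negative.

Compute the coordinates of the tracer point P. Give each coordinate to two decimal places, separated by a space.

3.83 -2.60

A=(0,0), D=(11.00,0)
B = A + 3.00·(cos283°, sin283°) = (0.6749, -2.9231)
|BD| = 10.7309
circle(B,9.00) ∩ circle(D,6.00): a=7.4622, h=5.0314
  candidates: C₊=(6.4843,3.9508) cross=53.992; C₋=(9.2254,-5.7316) cross=-53.992
  mode - wants cross < 0 → take C=(9.2254,-5.7316) (cross=-53.992)
ex = (C−B)/|BC| = (0.9501,-0.3121); ey = (0.3121,0.9501)
P = B + 2.90·ex + 1.29·ey = (3.8326,-2.6025)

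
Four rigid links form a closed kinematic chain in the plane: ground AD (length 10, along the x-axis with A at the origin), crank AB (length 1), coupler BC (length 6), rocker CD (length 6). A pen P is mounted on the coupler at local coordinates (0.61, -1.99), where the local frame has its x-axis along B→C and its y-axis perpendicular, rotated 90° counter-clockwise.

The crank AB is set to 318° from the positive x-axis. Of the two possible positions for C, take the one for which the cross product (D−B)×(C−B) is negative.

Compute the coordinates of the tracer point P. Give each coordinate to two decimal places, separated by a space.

A=(0,0), D=(10.00,0)
B = A + 1.00·(cos318°, sin318°) = (0.7431, -0.6691)
|BD| = 9.2810
circle(B,6.00) ∩ circle(D,6.00): a=4.6405, h=3.8034
  candidates: C₊=(5.0974,3.4589) cross=35.299; C₋=(5.6458,-4.1281) cross=-35.299
  mode - wants cross < 0 → take C=(5.6458,-4.1281) (cross=-35.299)
ex = (C−B)/|BC| = (0.8171,-0.5765); ey = (0.5765,0.8171)
P = B + 0.61·ex + -1.99·ey = (0.0944,-2.6468)

0.09 -2.65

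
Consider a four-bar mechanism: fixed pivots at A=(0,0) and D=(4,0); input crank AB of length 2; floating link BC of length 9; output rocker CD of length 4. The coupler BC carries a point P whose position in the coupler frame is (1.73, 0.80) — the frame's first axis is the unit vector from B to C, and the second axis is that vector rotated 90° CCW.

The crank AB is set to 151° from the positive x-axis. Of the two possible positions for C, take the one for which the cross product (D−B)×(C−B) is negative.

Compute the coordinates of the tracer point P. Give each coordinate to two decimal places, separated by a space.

0.15 0.83

A=(0,0), D=(4.00,0)
B = A + 2.00·(cos151°, sin151°) = (-1.7492, 0.9696)
|BD| = 5.8304
circle(B,9.00) ∩ circle(D,4.00): a=8.4894, h=2.9883
  candidates: C₊=(7.1189,2.5045) cross=17.423; C₋=(6.1250,-3.3889) cross=-17.423
  mode - wants cross < 0 → take C=(6.1250,-3.3889) (cross=-17.423)
ex = (C−B)/|BC| = (0.8749,-0.4843); ey = (0.4843,0.8749)
P = B + 1.73·ex + 0.80·ey = (0.1518,0.8318)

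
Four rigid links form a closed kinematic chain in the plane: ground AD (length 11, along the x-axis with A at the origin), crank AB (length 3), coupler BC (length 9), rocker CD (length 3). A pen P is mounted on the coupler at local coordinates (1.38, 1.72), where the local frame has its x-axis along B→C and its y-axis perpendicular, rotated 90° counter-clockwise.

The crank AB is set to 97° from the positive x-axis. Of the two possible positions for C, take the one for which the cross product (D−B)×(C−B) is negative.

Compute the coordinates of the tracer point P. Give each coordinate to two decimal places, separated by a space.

1.55 4.08

A=(0,0), D=(11.00,0)
B = A + 3.00·(cos97°, sin97°) = (-0.3656, 2.9776)
|BD| = 11.7492
circle(B,9.00) ∩ circle(D,3.00): a=8.9386, h=1.0492
  candidates: C₊=(8.5471,1.7272) cross=12.327; C₋=(8.0153,-0.3027) cross=-12.327
  mode - wants cross < 0 → take C=(8.0153,-0.3027) (cross=-12.327)
ex = (C−B)/|BC| = (0.9312,-0.3645); ey = (0.3645,0.9312)
P = B + 1.38·ex + 1.72·ey = (1.5464,4.0763)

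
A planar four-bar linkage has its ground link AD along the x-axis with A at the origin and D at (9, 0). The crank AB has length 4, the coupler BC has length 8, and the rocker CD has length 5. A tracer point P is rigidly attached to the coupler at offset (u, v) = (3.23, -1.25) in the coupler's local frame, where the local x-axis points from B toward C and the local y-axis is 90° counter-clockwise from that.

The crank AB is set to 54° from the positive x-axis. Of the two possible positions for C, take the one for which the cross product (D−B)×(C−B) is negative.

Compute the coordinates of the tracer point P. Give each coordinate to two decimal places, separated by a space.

2.67 -0.21

A=(0,0), D=(9.00,0)
B = A + 4.00·(cos54°, sin54°) = (2.3511, 3.2361)
|BD| = 7.3946
circle(B,8.00) ∩ circle(D,5.00): a=6.3344, h=4.8863
  candidates: C₊=(10.1851,4.8575) cross=36.132; C₋=(5.9083,-3.9296) cross=-36.132
  mode - wants cross < 0 → take C=(5.9083,-3.9296) (cross=-36.132)
ex = (C−B)/|BC| = (0.4446,-0.8957); ey = (0.8957,0.4446)
P = B + 3.23·ex + -1.25·ey = (2.6677,-0.2129)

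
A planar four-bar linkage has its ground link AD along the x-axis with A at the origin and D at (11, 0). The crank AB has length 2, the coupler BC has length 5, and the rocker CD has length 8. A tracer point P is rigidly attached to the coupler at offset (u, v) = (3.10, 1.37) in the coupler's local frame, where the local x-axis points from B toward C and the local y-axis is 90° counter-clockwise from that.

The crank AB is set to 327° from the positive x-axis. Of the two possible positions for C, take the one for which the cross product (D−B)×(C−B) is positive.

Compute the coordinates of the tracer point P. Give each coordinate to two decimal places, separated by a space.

1.74 2.30

A=(0,0), D=(11.00,0)
B = A + 2.00·(cos327°, sin327°) = (1.6773, -1.0893)
|BD| = 9.3861
circle(B,5.00) ∩ circle(D,8.00): a=2.6155, h=4.2614
  candidates: C₊=(3.7806,3.4468) cross=39.997; C₋=(4.7697,-5.0183) cross=-39.997
  mode + wants cross > 0 → take C=(3.7806,3.4468) (cross=39.997)
ex = (C−B)/|BC| = (0.4207,0.9072); ey = (-0.9072,0.4207)
P = B + 3.10·ex + 1.37·ey = (1.7385,2.2994)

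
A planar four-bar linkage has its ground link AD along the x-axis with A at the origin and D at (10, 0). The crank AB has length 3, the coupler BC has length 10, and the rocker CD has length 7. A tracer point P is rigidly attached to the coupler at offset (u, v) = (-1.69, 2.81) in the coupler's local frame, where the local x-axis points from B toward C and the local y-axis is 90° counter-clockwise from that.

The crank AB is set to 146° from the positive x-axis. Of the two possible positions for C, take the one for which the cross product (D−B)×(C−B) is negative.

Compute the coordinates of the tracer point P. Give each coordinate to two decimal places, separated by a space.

A=(0,0), D=(10.00,0)
B = A + 3.00·(cos146°, sin146°) = (-2.4871, 1.6776)
|BD| = 12.5993
circle(B,10.00) ∩ circle(D,7.00): a=8.3236, h=5.5424
  candidates: C₊=(6.5003,6.0624) cross=69.830; C₋=(5.0244,-4.9237) cross=-69.830
  mode - wants cross < 0 → take C=(5.0244,-4.9237) (cross=-69.830)
ex = (C−B)/|BC| = (0.7511,-0.6601); ey = (0.6601,0.7511)
P = B + -1.69·ex + 2.81·ey = (-1.9016,4.9039)

-1.90 4.90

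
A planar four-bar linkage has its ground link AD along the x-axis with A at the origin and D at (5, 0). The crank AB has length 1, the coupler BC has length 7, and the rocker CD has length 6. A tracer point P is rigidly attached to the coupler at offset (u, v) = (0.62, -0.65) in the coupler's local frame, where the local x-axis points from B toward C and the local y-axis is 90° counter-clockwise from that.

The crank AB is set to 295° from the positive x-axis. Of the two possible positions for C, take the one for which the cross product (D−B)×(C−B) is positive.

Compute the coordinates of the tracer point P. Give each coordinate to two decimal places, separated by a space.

A=(0,0), D=(5.00,0)
B = A + 1.00·(cos295°, sin295°) = (0.4226, -0.9063)
|BD| = 4.6662
circle(B,7.00) ∩ circle(D,6.00): a=3.7261, h=5.9259
  candidates: C₊=(2.9268,5.6304) cross=27.652; C₋=(5.2287,-5.9956) cross=-27.652
  mode + wants cross > 0 → take C=(2.9268,5.6304) (cross=27.652)
ex = (C−B)/|BC| = (0.3577,0.9338); ey = (-0.9338,0.3577)
P = B + 0.62·ex + -0.65·ey = (1.2514,-0.5599)

1.25 -0.56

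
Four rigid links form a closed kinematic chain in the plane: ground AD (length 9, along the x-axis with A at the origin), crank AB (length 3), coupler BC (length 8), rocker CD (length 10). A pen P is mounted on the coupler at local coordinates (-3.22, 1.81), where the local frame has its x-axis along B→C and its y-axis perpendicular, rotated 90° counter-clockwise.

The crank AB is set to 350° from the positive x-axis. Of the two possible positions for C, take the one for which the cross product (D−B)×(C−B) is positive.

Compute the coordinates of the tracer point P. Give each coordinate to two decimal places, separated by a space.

1.40 -3.87

A=(0,0), D=(9.00,0)
B = A + 3.00·(cos350°, sin350°) = (2.9544, -0.5209)
|BD| = 6.0680
circle(B,8.00) ∩ circle(D,10.00): a=0.0676, h=7.9997
  candidates: C₊=(2.3350,7.4550) cross=48.542; C₋=(3.7086,-8.4853) cross=-48.542
  mode + wants cross > 0 → take C=(2.3350,7.4550) (cross=48.542)
ex = (C−B)/|BC| = (-0.0774,0.9970); ey = (-0.9970,-0.0774)
P = B + -3.22·ex + 1.81·ey = (1.3992,-3.8714)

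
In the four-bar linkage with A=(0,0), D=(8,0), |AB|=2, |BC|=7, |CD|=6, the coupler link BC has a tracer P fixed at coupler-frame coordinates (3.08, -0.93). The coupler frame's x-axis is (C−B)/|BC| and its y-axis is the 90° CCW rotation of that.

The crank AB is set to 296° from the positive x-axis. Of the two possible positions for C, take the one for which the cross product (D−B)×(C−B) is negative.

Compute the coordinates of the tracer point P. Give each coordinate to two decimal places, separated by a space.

2.86 -4.33

A=(0,0), D=(8.00,0)
B = A + 2.00·(cos296°, sin296°) = (0.8767, -1.7976)
|BD| = 7.3466
circle(B,7.00) ∩ circle(D,6.00): a=4.5581, h=5.3126
  candidates: C₊=(3.9963,4.4688) cross=39.030; C₋=(6.5962,-5.8335) cross=-39.030
  mode - wants cross < 0 → take C=(6.5962,-5.8335) (cross=-39.030)
ex = (C−B)/|BC| = (0.8171,-0.5766); ey = (0.5766,0.8171)
P = B + 3.08·ex + -0.93·ey = (2.8571,-4.3332)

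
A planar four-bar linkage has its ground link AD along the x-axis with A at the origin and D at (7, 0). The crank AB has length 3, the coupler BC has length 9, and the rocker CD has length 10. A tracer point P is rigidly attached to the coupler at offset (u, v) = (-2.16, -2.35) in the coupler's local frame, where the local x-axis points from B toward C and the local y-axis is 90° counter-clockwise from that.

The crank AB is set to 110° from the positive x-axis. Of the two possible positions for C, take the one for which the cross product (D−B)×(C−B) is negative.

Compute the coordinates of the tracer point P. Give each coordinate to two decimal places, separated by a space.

-3.41 4.94

A=(0,0), D=(7.00,0)
B = A + 3.00·(cos110°, sin110°) = (-1.0261, 2.8191)
|BD| = 8.5068
circle(B,9.00) ∩ circle(D,10.00): a=3.1366, h=8.4357
  candidates: C₊=(4.7289,9.7387) cross=71.761; C₋=(-0.8622,-6.1794) cross=-71.761
  mode - wants cross < 0 → take C=(-0.8622,-6.1794) (cross=-71.761)
ex = (C−B)/|BC| = (0.0182,-0.9998); ey = (0.9998,0.0182)
P = B + -2.16·ex + -2.35·ey = (-3.4150,4.9359)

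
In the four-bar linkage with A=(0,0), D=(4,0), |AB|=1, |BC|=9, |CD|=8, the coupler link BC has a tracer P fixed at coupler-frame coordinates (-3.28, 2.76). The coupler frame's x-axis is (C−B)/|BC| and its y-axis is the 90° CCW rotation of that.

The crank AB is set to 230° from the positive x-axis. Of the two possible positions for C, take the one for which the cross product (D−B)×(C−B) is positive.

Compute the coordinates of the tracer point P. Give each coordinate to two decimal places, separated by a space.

A=(0,0), D=(4.00,0)
B = A + 1.00·(cos230°, sin230°) = (-0.6428, -0.7660)
|BD| = 4.7056
circle(B,9.00) ∩ circle(D,8.00): a=4.1592, h=7.9813
  candidates: C₊=(2.1616,7.7859) cross=37.557; C₋=(4.7602,-7.9638) cross=-37.557
  mode + wants cross > 0 → take C=(2.1616,7.7859) (cross=37.557)
ex = (C−B)/|BC| = (0.3116,0.9502); ey = (-0.9502,0.3116)
P = B + -3.28·ex + 2.76·ey = (-4.2874,-3.0228)

-4.29 -3.02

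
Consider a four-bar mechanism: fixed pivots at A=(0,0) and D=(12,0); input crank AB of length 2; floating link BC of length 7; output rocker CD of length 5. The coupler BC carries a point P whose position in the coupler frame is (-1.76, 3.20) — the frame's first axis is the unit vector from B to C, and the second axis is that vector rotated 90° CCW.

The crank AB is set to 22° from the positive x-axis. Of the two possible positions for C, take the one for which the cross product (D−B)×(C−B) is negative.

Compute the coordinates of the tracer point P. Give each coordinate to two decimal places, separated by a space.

A=(0,0), D=(12.00,0)
B = A + 2.00·(cos22°, sin22°) = (1.8544, 0.7492)
|BD| = 10.1733
circle(B,7.00) ∩ circle(D,5.00): a=6.2662, h=3.1201
  candidates: C₊=(8.3333,3.3993) cross=31.741; C₋=(7.8738,-2.8239) cross=-31.741
  mode - wants cross < 0 → take C=(7.8738,-2.8239) (cross=-31.741)
ex = (C−B)/|BC| = (0.8599,-0.5104); ey = (0.5104,0.8599)
P = B + -1.76·ex + 3.20·ey = (1.9743,4.3993)

1.97 4.40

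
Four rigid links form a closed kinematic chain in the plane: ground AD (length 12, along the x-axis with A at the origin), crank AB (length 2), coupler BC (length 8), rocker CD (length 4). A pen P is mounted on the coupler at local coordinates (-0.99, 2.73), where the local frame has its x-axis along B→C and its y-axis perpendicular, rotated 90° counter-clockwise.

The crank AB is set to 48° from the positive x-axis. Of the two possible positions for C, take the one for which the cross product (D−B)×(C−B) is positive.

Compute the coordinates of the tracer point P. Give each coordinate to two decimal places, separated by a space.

-0.11 4.00

A=(0,0), D=(12.00,0)
B = A + 2.00·(cos48°, sin48°) = (1.3383, 1.4863)
|BD| = 10.7648
circle(B,8.00) ∩ circle(D,4.00): a=7.6119, h=2.4615
  candidates: C₊=(9.2171,2.8732) cross=26.498; C₋=(8.5374,-2.0026) cross=-26.498
  mode + wants cross > 0 → take C=(9.2171,2.8732) (cross=26.498)
ex = (C−B)/|BC| = (0.9849,0.1734); ey = (-0.1734,0.9849)
P = B + -0.99·ex + 2.73·ey = (-0.1100,4.0033)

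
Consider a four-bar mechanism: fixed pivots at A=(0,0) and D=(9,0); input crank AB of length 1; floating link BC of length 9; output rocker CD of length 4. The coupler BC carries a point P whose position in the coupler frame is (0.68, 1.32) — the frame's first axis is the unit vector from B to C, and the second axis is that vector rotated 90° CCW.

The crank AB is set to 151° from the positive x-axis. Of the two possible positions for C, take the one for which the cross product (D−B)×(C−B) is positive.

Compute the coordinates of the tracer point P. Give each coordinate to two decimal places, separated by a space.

A=(0,0), D=(9.00,0)
B = A + 1.00·(cos151°, sin151°) = (-0.8746, 0.4848)
|BD| = 9.8865
circle(B,9.00) ∩ circle(D,4.00): a=8.2306, h=3.6411
  candidates: C₊=(7.5246,3.7180) cross=35.998; C₋=(7.1675,-3.5555) cross=-35.998
  mode + wants cross > 0 → take C=(7.5246,3.7180) (cross=35.998)
ex = (C−B)/|BC| = (0.9332,0.3592); ey = (-0.3592,0.9332)
P = B + 0.68·ex + 1.32·ey = (-0.7142,1.9610)

-0.71 1.96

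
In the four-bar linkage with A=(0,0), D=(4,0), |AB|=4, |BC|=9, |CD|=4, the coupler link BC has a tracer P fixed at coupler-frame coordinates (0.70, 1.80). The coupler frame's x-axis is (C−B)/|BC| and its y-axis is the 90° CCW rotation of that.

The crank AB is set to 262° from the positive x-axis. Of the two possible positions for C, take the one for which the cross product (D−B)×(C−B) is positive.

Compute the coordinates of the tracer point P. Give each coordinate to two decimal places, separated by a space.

A=(0,0), D=(4.00,0)
B = A + 4.00·(cos262°, sin262°) = (-0.5567, -3.9611)
|BD| = 6.0377
circle(B,9.00) ∩ circle(D,4.00): a=8.4017, h=3.2267
  candidates: C₊=(3.6673,3.9861) cross=19.482; C₋=(7.9010,-0.8843) cross=-19.482
  mode + wants cross > 0 → take C=(3.6673,3.9861) (cross=19.482)
ex = (C−B)/|BC| = (0.4693,0.8830); ey = (-0.8830,0.4693)
P = B + 0.70·ex + 1.80·ey = (-1.8176,-2.4982)

-1.82 -2.50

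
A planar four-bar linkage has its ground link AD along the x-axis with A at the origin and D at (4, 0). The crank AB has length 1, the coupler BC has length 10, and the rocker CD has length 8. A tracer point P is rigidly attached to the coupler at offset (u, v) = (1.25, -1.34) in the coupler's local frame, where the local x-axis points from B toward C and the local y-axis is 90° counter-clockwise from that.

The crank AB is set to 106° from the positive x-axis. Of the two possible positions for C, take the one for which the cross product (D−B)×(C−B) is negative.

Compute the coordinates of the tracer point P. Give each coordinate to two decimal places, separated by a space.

A=(0,0), D=(4.00,0)
B = A + 1.00·(cos106°, sin106°) = (-0.2756, 0.9613)
|BD| = 4.3824
circle(B,10.00) ∩ circle(D,8.00): a=6.2986, h=7.7671
  candidates: C₊=(7.5732,7.1577) cross=34.038; C₋=(4.1658,-7.9983) cross=-34.038
  mode - wants cross < 0 → take C=(4.1658,-7.9983) (cross=-34.038)
ex = (C−B)/|BC| = (0.4441,-0.8960); ey = (0.8960,0.4441)
P = B + 1.25·ex + -1.34·ey = (-0.9210,-0.7538)

-0.92 -0.75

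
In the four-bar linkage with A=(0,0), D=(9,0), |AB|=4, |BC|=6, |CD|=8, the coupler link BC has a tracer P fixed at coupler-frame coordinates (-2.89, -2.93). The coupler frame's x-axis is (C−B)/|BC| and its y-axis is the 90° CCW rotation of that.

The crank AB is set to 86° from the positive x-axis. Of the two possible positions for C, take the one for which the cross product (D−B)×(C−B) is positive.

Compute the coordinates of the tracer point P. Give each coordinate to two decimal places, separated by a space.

-0.64 -0.02

A=(0,0), D=(9.00,0)
B = A + 4.00·(cos86°, sin86°) = (0.2790, 3.9903)
|BD| = 9.5905
circle(B,6.00) ∩ circle(D,8.00): a=3.3355, h=4.9875
  candidates: C₊=(5.3872,7.1378) cross=47.832; C₋=(1.2370,-1.9328) cross=-47.832
  mode + wants cross > 0 → take C=(5.3872,7.1378) (cross=47.832)
ex = (C−B)/|BC| = (0.8514,0.5246); ey = (-0.5246,0.8514)
P = B + -2.89·ex + -2.93·ey = (-0.6444,-0.0203)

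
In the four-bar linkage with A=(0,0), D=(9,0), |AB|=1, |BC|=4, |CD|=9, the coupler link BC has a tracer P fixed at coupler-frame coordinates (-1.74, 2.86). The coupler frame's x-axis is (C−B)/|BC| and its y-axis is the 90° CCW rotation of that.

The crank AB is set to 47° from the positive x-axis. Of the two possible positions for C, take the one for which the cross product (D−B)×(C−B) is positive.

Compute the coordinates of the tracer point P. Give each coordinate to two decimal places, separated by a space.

-2.42 -0.54

A=(0,0), D=(9.00,0)
B = A + 1.00·(cos47°, sin47°) = (0.6820, 0.7314)
|BD| = 8.3501
circle(B,4.00) ∩ circle(D,9.00): a=0.2829, h=3.9900
  candidates: C₊=(1.3133,4.6812) cross=33.317; C₋=(0.6143,-3.2681) cross=-33.317
  mode + wants cross > 0 → take C=(1.3133,4.6812) (cross=33.317)
ex = (C−B)/|BC| = (0.1578,0.9875); ey = (-0.9875,0.1578)
P = B + -1.74·ex + 2.86·ey = (-2.4168,-0.5355)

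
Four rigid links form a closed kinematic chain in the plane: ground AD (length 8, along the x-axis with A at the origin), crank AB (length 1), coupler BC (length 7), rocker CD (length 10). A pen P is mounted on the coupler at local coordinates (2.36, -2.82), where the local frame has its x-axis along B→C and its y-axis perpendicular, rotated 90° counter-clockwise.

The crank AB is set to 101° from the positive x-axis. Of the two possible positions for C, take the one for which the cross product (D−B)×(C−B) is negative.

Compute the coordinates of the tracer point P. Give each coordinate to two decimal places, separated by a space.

-2.94 -1.46

A=(0,0), D=(8.00,0)
B = A + 1.00·(cos101°, sin101°) = (-0.1908, 0.9816)
|BD| = 8.2494
circle(B,7.00) ∩ circle(D,10.00): a=1.0336, h=6.9233
  candidates: C₊=(1.6593,7.7327) cross=57.113; C₋=(0.0116,-6.0154) cross=-57.113
  mode - wants cross < 0 → take C=(0.0116,-6.0154) (cross=-57.113)
ex = (C−B)/|BC| = (0.0289,-0.9996); ey = (0.9996,0.0289)
P = B + 2.36·ex + -2.82·ey = (-2.9414,-1.4589)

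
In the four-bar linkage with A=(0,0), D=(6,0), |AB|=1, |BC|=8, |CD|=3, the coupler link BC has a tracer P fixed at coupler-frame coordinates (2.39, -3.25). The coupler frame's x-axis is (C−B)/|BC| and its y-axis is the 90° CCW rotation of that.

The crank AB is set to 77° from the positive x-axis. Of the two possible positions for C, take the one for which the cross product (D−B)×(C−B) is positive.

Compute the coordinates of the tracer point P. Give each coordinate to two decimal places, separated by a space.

A=(0,0), D=(6.00,0)
B = A + 1.00·(cos77°, sin77°) = (0.2250, 0.9744)
|BD| = 5.8567
circle(B,8.00) ∩ circle(D,3.00): a=7.6238, h=2.4243
  candidates: C₊=(8.1459,2.0965) cross=14.198; C₋=(7.3392,-2.6845) cross=-14.198
  mode + wants cross > 0 → take C=(8.1459,2.0965) (cross=14.198)
ex = (C−B)/|BC| = (0.9901,0.1403); ey = (-0.1403,0.9901)
P = B + 2.39·ex + -3.25·ey = (3.0472,-1.9083)

3.05 -1.91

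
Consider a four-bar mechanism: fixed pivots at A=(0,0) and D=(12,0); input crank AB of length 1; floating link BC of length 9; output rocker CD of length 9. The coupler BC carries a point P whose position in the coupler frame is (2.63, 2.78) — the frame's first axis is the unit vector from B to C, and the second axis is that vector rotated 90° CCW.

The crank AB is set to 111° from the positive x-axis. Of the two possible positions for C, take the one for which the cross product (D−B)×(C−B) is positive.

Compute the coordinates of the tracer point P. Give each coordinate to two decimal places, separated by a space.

A=(0,0), D=(12.00,0)
B = A + 1.00·(cos111°, sin111°) = (-0.3584, 0.9336)
|BD| = 12.3936
circle(B,9.00) ∩ circle(D,9.00): a=6.1968, h=6.5269
  candidates: C₊=(6.3125,6.9751) cross=80.891; C₋=(5.3292,-6.0415) cross=-80.891
  mode + wants cross > 0 → take C=(6.3125,6.9751) (cross=80.891)
ex = (C−B)/|BC| = (0.7412,0.6713); ey = (-0.6713,0.7412)
P = B + 2.63·ex + 2.78·ey = (-0.2752,4.7596)

-0.28 4.76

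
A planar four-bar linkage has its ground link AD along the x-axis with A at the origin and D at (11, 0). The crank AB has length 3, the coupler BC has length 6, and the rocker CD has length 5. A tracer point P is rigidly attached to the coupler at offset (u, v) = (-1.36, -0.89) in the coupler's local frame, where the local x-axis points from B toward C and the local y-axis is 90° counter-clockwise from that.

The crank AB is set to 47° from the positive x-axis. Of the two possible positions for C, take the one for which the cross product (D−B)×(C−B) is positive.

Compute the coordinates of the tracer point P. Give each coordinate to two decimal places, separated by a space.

0.98 0.96

A=(0,0), D=(11.00,0)
B = A + 3.00·(cos47°, sin47°) = (2.0460, 2.1941)
|BD| = 9.2189
circle(B,6.00) ∩ circle(D,5.00): a=5.2061, h=2.9828
  candidates: C₊=(7.8123,3.8521) cross=27.498; C₋=(6.3926,-1.9420) cross=-27.498
  mode + wants cross > 0 → take C=(7.8123,3.8521) (cross=27.498)
ex = (C−B)/|BC| = (0.9611,0.2763); ey = (-0.2763,0.9611)
P = B + -1.36·ex + -0.89·ey = (0.9849,0.9629)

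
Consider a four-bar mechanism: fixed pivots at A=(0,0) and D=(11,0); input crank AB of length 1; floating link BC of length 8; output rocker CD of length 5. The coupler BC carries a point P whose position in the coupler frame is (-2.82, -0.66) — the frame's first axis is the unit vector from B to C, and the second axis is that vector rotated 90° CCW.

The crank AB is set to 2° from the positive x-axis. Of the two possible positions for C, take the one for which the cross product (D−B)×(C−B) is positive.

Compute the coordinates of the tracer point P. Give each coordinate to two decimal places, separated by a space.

A=(0,0), D=(11.00,0)
B = A + 1.00·(cos2°, sin2°) = (0.9994, 0.0349)
|BD| = 10.0007
circle(B,8.00) ∩ circle(D,5.00): a=6.9502, h=3.9616
  candidates: C₊=(7.9634,3.9723) cross=39.619; C₋=(7.9357,-3.9510) cross=-39.619
  mode + wants cross > 0 → take C=(7.9634,3.9723) (cross=39.619)
ex = (C−B)/|BC| = (0.8705,0.4922); ey = (-0.4922,0.8705)
P = B + -2.82·ex + -0.66·ey = (-1.1306,-1.9276)

-1.13 -1.93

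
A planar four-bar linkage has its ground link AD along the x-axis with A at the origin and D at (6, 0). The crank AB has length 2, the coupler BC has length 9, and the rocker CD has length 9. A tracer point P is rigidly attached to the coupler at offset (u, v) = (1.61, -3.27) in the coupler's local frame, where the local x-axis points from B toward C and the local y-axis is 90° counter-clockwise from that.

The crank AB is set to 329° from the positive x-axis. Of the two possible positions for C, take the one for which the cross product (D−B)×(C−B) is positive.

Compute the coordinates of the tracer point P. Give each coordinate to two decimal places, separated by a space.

A=(0,0), D=(6.00,0)
B = A + 2.00·(cos329°, sin329°) = (1.7143, -1.0301)
|BD| = 4.4077
circle(B,9.00) ∩ circle(D,9.00): a=2.2039, h=8.7260
  candidates: C₊=(1.8179,7.9693) cross=38.462; C₋=(5.8964,-8.9994) cross=-38.462
  mode + wants cross > 0 → take C=(1.8179,7.9693) (cross=38.462)
ex = (C−B)/|BC| = (0.0115,0.9999); ey = (-0.9999,0.0115)
P = B + 1.61·ex + -3.27·ey = (5.0026,0.5422)

5.00 0.54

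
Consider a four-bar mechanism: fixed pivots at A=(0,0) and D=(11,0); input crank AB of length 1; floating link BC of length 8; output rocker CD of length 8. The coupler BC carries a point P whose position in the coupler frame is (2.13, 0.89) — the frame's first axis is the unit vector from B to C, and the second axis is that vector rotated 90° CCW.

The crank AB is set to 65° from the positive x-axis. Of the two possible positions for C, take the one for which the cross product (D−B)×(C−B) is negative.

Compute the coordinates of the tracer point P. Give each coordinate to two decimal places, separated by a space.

A=(0,0), D=(11.00,0)
B = A + 1.00·(cos65°, sin65°) = (0.4226, 0.9063)
|BD| = 10.6161
circle(B,8.00) ∩ circle(D,8.00): a=5.3081, h=5.9853
  candidates: C₊=(6.2223,6.4167) cross=63.541; C₋=(5.2003,-5.5103) cross=-63.541
  mode - wants cross < 0 → take C=(5.2003,-5.5103) (cross=-63.541)
ex = (C−B)/|BC| = (0.5972,-0.8021); ey = (0.8021,0.5972)
P = B + 2.13·ex + 0.89·ey = (2.4085,-0.2706)

2.41 -0.27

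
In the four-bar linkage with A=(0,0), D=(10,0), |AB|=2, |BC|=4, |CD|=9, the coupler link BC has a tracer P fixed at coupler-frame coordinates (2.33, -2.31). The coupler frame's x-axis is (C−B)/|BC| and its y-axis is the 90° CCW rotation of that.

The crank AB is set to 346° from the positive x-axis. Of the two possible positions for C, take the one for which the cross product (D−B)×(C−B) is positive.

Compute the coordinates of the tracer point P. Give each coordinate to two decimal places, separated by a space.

4.11 1.97

A=(0,0), D=(10.00,0)
B = A + 2.00·(cos346°, sin346°) = (1.9406, -0.4838)
|BD| = 8.0739
circle(B,4.00) ∩ circle(D,9.00): a=0.0117, h=4.0000
  candidates: C₊=(1.7125,3.5096) cross=32.296; C₋=(2.1919,-4.4759) cross=-32.296
  mode + wants cross > 0 → take C=(1.7125,3.5096) (cross=32.296)
ex = (C−B)/|BC| = (-0.0570,0.9984); ey = (-0.9984,-0.0570)
P = B + 2.33·ex + -2.31·ey = (4.1140,1.9741)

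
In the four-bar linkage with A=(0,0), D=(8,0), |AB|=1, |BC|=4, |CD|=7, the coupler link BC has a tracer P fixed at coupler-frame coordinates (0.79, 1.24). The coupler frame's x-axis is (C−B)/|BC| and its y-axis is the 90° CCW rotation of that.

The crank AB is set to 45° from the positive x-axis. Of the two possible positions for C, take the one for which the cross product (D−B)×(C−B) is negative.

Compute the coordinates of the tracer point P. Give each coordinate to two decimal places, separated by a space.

A=(0,0), D=(8.00,0)
B = A + 1.00·(cos45°, sin45°) = (0.7071, 0.7071)
|BD| = 7.3271
circle(B,4.00) ∩ circle(D,7.00): a=1.4116, h=3.7426
  candidates: C₊=(2.4733,4.2960) cross=27.423; C₋=(1.7510,-3.1543) cross=-27.423
  mode - wants cross < 0 → take C=(1.7510,-3.1543) (cross=-27.423)
ex = (C−B)/|BC| = (0.2610,-0.9653); ey = (0.9653,0.2610)
P = B + 0.79·ex + 1.24·ey = (2.1103,0.2681)

2.11 0.27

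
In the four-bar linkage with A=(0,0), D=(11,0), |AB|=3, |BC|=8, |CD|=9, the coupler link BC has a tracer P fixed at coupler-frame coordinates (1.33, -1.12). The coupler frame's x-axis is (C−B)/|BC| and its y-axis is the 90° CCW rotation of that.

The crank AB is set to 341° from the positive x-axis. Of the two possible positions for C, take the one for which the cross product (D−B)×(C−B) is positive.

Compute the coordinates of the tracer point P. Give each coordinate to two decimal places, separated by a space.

A=(0,0), D=(11.00,0)
B = A + 3.00·(cos341°, sin341°) = (2.8366, -0.9767)
|BD| = 8.2217
circle(B,8.00) ∩ circle(D,9.00): a=3.0770, h=7.3846
  candidates: C₊=(5.0145,6.7211) cross=60.714; C₋=(6.7690,-7.9435) cross=-60.714
  mode + wants cross > 0 → take C=(5.0145,6.7211) (cross=60.714)
ex = (C−B)/|BC| = (0.2722,0.9622); ey = (-0.9622,0.2722)
P = B + 1.33·ex + -1.12·ey = (4.2763,-0.0018)

4.28 -0.00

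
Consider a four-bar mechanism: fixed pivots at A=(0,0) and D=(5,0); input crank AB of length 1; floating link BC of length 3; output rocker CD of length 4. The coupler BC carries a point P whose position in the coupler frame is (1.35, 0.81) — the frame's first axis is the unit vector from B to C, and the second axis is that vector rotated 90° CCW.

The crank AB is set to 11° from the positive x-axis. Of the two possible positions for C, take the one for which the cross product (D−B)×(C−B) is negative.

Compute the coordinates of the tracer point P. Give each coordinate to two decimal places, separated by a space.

2.20 -0.81

A=(0,0), D=(5.00,0)
B = A + 1.00·(cos11°, sin11°) = (0.9816, 0.1908)
|BD| = 4.0229
circle(B,3.00) ∩ circle(D,4.00): a=1.1414, h=2.7744
  candidates: C₊=(2.2534,2.9079) cross=11.161; C₋=(1.9902,-2.6346) cross=-11.161
  mode - wants cross < 0 → take C=(1.9902,-2.6346) (cross=-11.161)
ex = (C−B)/|BC| = (0.3362,-0.9418); ey = (0.9418,0.3362)
P = B + 1.35·ex + 0.81·ey = (2.1983,-0.8083)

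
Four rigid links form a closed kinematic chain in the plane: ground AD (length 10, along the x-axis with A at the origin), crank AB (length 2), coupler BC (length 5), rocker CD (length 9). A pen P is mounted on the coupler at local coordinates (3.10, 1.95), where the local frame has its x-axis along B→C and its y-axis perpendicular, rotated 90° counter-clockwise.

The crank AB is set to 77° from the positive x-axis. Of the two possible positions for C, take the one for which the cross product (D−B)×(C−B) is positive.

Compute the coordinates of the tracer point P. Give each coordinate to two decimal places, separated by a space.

0.64 5.61

A=(0,0), D=(10.00,0)
B = A + 2.00·(cos77°, sin77°) = (0.4499, 1.9487)
|BD| = 9.7469
circle(B,5.00) ∩ circle(D,9.00): a=2.0007, h=4.5823
  candidates: C₊=(3.3264,6.0385) cross=44.663; C₋=(1.4941,-2.9410) cross=-44.663
  mode + wants cross > 0 → take C=(3.3264,6.0385) (cross=44.663)
ex = (C−B)/|BC| = (0.5753,0.8179); ey = (-0.8179,0.5753)
P = B + 3.10·ex + 1.95·ey = (0.6383,5.6062)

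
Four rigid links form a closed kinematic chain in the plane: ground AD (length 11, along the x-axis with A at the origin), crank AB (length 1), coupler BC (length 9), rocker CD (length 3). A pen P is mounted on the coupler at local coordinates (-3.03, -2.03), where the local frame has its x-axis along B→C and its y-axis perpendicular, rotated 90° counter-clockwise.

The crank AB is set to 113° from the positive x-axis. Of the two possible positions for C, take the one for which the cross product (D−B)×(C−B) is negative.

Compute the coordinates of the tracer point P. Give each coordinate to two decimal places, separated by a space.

-3.83 -0.28

A=(0,0), D=(11.00,0)
B = A + 1.00·(cos113°, sin113°) = (-0.3907, 0.9205)
|BD| = 11.4279
circle(B,9.00) ∩ circle(D,3.00): a=8.8641, h=1.5580
  candidates: C₊=(8.5701,1.7594) cross=17.804; C₋=(8.3191,-1.3464) cross=-17.804
  mode - wants cross < 0 → take C=(8.3191,-1.3464) (cross=-17.804)
ex = (C−B)/|BC| = (0.9678,-0.2519); ey = (0.2519,0.9678)
P = B + -3.03·ex + -2.03·ey = (-3.8344,-0.2809)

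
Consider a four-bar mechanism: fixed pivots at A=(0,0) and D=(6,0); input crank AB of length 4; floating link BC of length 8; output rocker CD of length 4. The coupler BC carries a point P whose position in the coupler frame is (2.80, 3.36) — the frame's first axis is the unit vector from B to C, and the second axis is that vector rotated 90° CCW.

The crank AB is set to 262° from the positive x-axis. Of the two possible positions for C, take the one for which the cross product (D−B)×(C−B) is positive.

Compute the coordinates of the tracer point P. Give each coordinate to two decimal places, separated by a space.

-2.11 0.13

A=(0,0), D=(6.00,0)
B = A + 4.00·(cos262°, sin262°) = (-0.5567, -3.9611)
|BD| = 7.6603
circle(B,8.00) ∩ circle(D,4.00): a=6.9632, h=3.9388
  candidates: C₊=(3.3666,3.0109) cross=30.172; C₋=(7.4400,-3.7318) cross=-30.172
  mode + wants cross > 0 → take C=(3.3666,3.0109) (cross=30.172)
ex = (C−B)/|BC| = (0.4904,0.8715); ey = (-0.8715,0.4904)
P = B + 2.80·ex + 3.36·ey = (-2.1117,0.1269)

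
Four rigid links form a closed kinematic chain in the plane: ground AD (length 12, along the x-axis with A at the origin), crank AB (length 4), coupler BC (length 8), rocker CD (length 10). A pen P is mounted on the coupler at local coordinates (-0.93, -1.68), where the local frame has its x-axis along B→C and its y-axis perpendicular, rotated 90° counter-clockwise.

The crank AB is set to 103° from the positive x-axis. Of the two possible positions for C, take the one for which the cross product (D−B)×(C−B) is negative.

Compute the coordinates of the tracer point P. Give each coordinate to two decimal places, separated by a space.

A=(0,0), D=(12.00,0)
B = A + 4.00·(cos103°, sin103°) = (-0.8998, 3.8975)
|BD| = 13.4757
circle(B,8.00) ∩ circle(D,10.00): a=5.4021, h=5.9006
  candidates: C₊=(5.9780,7.9835) cross=79.515; C₋=(2.5649,-3.3133) cross=-79.515
  mode - wants cross < 0 → take C=(2.5649,-3.3133) (cross=-79.515)
ex = (C−B)/|BC| = (0.4331,-0.9014); ey = (0.9014,0.4331)
P = B + -0.93·ex + -1.68·ey = (-2.8168,4.0082)

-2.82 4.01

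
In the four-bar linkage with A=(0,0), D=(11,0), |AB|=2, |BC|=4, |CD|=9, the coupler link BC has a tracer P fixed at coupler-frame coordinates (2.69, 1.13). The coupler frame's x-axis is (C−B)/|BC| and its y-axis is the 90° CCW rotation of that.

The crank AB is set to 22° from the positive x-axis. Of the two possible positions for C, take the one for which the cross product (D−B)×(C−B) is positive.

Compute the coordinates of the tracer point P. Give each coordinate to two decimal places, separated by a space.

A=(0,0), D=(11.00,0)
B = A + 2.00·(cos22°, sin22°) = (1.8544, 0.7492)
|BD| = 9.1763
circle(B,4.00) ∩ circle(D,9.00): a=1.0464, h=3.8607
  candidates: C₊=(3.2125,4.5116) cross=35.427; C₋=(2.5820,-3.1840) cross=-35.427
  mode + wants cross > 0 → take C=(3.2125,4.5116) (cross=35.427)
ex = (C−B)/|BC| = (0.3395,0.9406); ey = (-0.9406,0.3395)
P = B + 2.69·ex + 1.13·ey = (1.7048,3.6631)

1.70 3.66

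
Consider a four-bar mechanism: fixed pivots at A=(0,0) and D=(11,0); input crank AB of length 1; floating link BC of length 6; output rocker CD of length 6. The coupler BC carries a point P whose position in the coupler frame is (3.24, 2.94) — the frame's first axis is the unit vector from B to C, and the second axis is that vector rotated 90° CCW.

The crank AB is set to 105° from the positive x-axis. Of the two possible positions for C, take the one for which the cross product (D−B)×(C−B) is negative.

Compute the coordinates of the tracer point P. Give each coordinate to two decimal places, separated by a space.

3.91 2.29

A=(0,0), D=(11.00,0)
B = A + 1.00·(cos105°, sin105°) = (-0.2588, 0.9659)
|BD| = 11.3002
circle(B,6.00) ∩ circle(D,6.00): a=5.6501, h=2.0190
  candidates: C₊=(5.5432,2.4946) cross=22.815; C₋=(5.1980,-1.5287) cross=-22.815
  mode - wants cross < 0 → take C=(5.1980,-1.5287) (cross=-22.815)
ex = (C−B)/|BC| = (0.9095,-0.4158); ey = (0.4158,0.9095)
P = B + 3.24·ex + 2.94·ey = (3.9102,2.2927)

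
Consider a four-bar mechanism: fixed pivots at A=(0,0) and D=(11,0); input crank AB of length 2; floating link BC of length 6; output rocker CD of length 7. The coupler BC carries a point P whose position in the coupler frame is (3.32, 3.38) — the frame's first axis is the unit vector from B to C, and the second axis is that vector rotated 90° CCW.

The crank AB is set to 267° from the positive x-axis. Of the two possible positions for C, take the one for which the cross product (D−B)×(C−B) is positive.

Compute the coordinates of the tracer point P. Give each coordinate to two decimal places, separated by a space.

A=(0,0), D=(11.00,0)
B = A + 2.00·(cos267°, sin267°) = (-0.1047, -1.9973)
|BD| = 11.2829
circle(B,6.00) ∩ circle(D,7.00): a=5.0653, h=3.2160
  candidates: C₊=(4.3114,2.0646) cross=36.285; C₋=(5.4499,-4.2658) cross=-36.285
  mode + wants cross > 0 → take C=(4.3114,2.0646) (cross=36.285)
ex = (C−B)/|BC| = (0.7360,0.6770); ey = (-0.6770,0.7360)
P = B + 3.32·ex + 3.38·ey = (0.0507,2.7380)

0.05 2.74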